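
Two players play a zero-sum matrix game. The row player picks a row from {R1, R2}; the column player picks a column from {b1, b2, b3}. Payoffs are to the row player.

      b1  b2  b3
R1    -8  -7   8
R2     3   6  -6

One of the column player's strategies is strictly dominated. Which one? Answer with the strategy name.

b1 holds the row player's payoff strictly below b2 in every row: -8 < -7, 3 < 6.
So b2 is strictly dominated for the column player.

b2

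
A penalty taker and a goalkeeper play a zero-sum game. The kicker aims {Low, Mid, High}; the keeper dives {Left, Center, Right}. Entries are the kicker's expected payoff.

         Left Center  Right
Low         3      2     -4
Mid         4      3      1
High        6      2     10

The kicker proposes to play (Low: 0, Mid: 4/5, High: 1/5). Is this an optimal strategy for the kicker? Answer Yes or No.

Against Left this mix gives (4/5)·4 + (1/5)·6 = 22/5.
Against Center this mix gives (4/5)·3 + (1/5)·2 = 14/5.
Against Right this mix gives (4/5)·1 + (1/5)·10 = 14/5.
All of the keeper's active replies (Center, Right) yield 14/5, and no column does worse for the kicker. The mix makes the keeper indifferent and guarantees 14/5, so it is optimal.

Yes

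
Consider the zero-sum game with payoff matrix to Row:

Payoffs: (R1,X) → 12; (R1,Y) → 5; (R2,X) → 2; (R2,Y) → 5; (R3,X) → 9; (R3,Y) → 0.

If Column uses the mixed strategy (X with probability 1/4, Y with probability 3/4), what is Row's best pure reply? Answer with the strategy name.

Expected payoff of R1: (1/4)·12 + (3/4)·5 = 27/4.
Expected payoff of R2: (1/4)·2 + (3/4)·5 = 17/4.
Expected payoff of R3: (1/4)·9 + (3/4)·0 = 9/4.
The largest is 27/4, so Row's best response is R1.

R1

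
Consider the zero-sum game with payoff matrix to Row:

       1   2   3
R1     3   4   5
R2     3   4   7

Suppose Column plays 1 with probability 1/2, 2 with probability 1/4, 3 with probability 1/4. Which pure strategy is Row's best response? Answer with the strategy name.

R2

Expected payoff of R1: (1/2)·3 + (1/4)·4 + (1/4)·5 = 15/4.
Expected payoff of R2: (1/2)·3 + (1/4)·4 + (1/4)·7 = 17/4.
The largest is 17/4, so Row's best response is R2.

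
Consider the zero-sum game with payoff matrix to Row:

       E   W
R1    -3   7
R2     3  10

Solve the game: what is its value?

3

Row minima: R1 → -3, R2 → 3; maximin = 3.
Column maxima: E → 3, W → 10; minimax = 3.
Since maximin = minimax = 3, there is a saddle point and the value is 3.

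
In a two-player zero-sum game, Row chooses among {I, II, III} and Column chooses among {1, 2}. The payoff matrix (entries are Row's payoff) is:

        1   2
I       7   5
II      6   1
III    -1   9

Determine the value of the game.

Row minima: I → 5, II → 1, III → -1; maximin = 5.
Column maxima: 1 → 7, 2 → 9; minimax = 7.
5 ≠ 7, so there is no saddle point; optimal play is mixed.
II is strictly dominated by I, so Row never plays it.
On the remaining 2×2 (I, III vs 1, 2):
Let Row play I with probability p. Expected payoff against 1: 7p + (-1)(1−p) = 8p − 1; against 2: 5p + 9(1−p) = −4p + 9.
Setting these equal: 8p − 1 = −4p + 9 ⇒ 12p = 10 ⇒ p = 5/6, and the value is (8)·(5/6) − 1 = 17/3.
For Column: with q = P(1), equating I's and III's payoffs gives 2q + 5 = −10q + 9 ⇒ q = 1/3.

17/3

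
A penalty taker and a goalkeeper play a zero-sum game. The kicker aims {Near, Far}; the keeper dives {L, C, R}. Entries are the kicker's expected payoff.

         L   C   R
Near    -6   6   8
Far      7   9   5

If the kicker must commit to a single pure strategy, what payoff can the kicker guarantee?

Row minima: Near → -6, Far → 5.
The best of these is 5.

5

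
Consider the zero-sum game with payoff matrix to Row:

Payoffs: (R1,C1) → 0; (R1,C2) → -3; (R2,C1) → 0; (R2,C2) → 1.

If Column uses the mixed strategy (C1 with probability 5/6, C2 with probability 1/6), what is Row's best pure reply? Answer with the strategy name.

R2

Expected payoff of R1: (5/6)·0 + (1/6)·(-3) = -1/2.
Expected payoff of R2: (5/6)·0 + (1/6)·1 = 1/6.
The largest is 1/6, so Row's best response is R2.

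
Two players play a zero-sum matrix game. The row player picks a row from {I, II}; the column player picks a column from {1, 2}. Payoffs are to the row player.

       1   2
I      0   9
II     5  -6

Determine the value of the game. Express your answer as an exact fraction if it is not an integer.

Row minima: I → 0, II → -6; maximin = 0.
Column maxima: 1 → 5, 2 → 9; minimax = 5.
0 ≠ 5, so there is no saddle point; optimal play is mixed.
Let the row player play I with probability p. Expected payoff against 1: 0p + 5(1−p) = −5p + 5; against 2: 9p + (-6)(1−p) = 15p − 6.
Setting these equal: −5p + 5 = 15p − 6 ⇒ −20p = -11 ⇒ p = 11/20, and the value is (-5)·(11/20) + 5 = 9/4.
For the column player: with q = P(1), equating I's and II's payoffs gives −9q + 9 = 11q − 6 ⇒ q = 3/4.

9/4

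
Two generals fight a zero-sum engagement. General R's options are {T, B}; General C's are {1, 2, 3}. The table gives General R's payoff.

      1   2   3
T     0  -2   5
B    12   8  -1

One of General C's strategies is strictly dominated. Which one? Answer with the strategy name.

2 holds General R's payoff strictly below 1 in every row: -2 < 0, 8 < 12.
So 1 is strictly dominated for General C.

1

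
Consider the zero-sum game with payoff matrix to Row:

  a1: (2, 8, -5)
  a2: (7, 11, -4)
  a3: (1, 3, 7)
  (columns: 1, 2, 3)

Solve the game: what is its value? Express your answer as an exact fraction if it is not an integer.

Row minima: a1 → -5, a2 → -4, a3 → 1; maximin = 1.
Column maxima: 1 → 7, 2 → 11, 3 → 7; minimax = 7.
1 ≠ 7, so there is no saddle point; optimal play is mixed.
a1 is strictly dominated by a2, so Row never plays it.
2 is strictly dominated by 1 (it gives Row strictly more in every row), so Column never plays it.
On the remaining 2×2 (a2, a3 vs 1, 3):
Let Row play a2 with probability p. Expected payoff against 1: 7p + 1(1−p) = 6p + 1; against 3: (-4)p + 7(1−p) = −11p + 7.
Setting these equal: 6p + 1 = −11p + 7 ⇒ 17p = 6 ⇒ p = 6/17, and the value is (6)·(6/17) + 1 = 53/17.
For Column: with q = P(1), equating a2's and a3's payoffs gives 11q − 4 = −6q + 7 ⇒ q = 11/17.

53/17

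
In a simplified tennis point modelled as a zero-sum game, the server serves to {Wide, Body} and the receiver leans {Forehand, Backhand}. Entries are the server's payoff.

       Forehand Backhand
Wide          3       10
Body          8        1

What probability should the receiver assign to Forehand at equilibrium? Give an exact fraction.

Row minima: Wide → 3, Body → 1; maximin = 3.
Column maxima: Forehand → 8, Backhand → 10; minimax = 8.
3 ≠ 8, so there is no saddle point; optimal play is mixed.
Let the server play Wide with probability p. Expected payoff against Forehand: 3p + 8(1−p) = −5p + 8; against Backhand: 10p + 1(1−p) = 9p + 1.
Setting these equal: −5p + 8 = 9p + 1 ⇒ −14p = -7 ⇒ p = 1/2, and the value is (-5)·(1/2) + 8 = 11/2.
For the receiver: with q = P(Forehand), equating Wide's and Body's payoffs gives −7q + 10 = 7q + 1 ⇒ q = 9/14.

9/14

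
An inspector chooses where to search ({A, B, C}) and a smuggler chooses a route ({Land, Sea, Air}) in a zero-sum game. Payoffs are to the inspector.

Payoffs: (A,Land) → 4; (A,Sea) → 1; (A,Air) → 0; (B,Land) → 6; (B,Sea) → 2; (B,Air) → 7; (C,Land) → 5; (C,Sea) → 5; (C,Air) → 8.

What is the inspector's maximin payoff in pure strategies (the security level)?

Row minima: A → 0, B → 2, C → 5.
The best of these is 5.

5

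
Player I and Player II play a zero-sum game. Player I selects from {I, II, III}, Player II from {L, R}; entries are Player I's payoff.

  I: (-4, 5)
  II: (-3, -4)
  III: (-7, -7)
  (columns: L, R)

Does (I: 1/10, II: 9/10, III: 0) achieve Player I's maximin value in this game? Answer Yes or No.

Yes

Against L this mix gives (1/10)·(-4) + (9/10)·(-3) = -31/10.
Against R this mix gives (1/10)·5 + (9/10)·(-4) = -31/10.
All of Player II's active replies (L, R) yield -31/10, and no column does worse for Player I. The mix makes Player II indifferent and guarantees -31/10, so it is optimal.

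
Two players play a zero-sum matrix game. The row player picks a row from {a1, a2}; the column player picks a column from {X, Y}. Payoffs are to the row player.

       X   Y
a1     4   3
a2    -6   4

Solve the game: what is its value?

34/11

Row minima: a1 → 3, a2 → -6; maximin = 3.
Column maxima: X → 4, Y → 4; minimax = 4.
3 ≠ 4, so there is no saddle point; optimal play is mixed.
Let the row player play a1 with probability p. Expected payoff against X: 4p + (-6)(1−p) = 10p − 6; against Y: 3p + 4(1−p) = −p + 4.
Setting these equal: 10p − 6 = −p + 4 ⇒ 11p = 10 ⇒ p = 10/11, and the value is (10)·(10/11) − 6 = 34/11.
For the column player: with q = P(X), equating a1's and a2's payoffs gives q + 3 = −10q + 4 ⇒ q = 1/11.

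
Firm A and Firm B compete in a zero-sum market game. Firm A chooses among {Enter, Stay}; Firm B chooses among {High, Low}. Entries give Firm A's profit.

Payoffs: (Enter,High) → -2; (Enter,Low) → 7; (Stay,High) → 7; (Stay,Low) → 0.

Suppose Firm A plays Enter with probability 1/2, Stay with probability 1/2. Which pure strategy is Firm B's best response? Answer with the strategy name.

If Firm B plays High, Firm A's expected payoff is (1/2)·(-2) + (1/2)·7 = 5/2.
If Firm B plays Low, Firm A's expected payoff is (1/2)·7 + (1/2)·0 = 7/2.
Firm B minimizes Firm A's payoff; the smallest is 5/2, so the best response is High.

High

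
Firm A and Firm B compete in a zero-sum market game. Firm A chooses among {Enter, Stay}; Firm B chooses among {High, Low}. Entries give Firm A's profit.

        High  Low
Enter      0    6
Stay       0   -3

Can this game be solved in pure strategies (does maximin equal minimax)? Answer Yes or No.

Row minima: Enter → 0, Stay → -3; maximin = 0.
Column maxima: High → 0, Low → 6; minimax = 0.
maximin = minimax = 0, so a saddle point exists.

Yes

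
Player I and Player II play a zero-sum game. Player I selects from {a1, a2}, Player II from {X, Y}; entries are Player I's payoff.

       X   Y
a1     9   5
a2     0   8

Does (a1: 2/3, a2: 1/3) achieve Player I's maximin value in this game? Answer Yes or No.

Yes

Against X this mix gives (2/3)·9 + (1/3)·0 = 6.
Against Y this mix gives (2/3)·5 + (1/3)·8 = 6.
All of Player II's active replies (X, Y) yield 6, and no column does worse for Player I. The mix makes Player II indifferent and guarantees 6, so it is optimal.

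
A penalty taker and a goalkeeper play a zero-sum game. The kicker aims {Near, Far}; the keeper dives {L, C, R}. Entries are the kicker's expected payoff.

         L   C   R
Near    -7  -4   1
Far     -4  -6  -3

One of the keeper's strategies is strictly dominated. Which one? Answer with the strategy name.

R

L holds the kicker's payoff strictly below R in every row: -7 < 1, -4 < -3.
So R is strictly dominated for the keeper.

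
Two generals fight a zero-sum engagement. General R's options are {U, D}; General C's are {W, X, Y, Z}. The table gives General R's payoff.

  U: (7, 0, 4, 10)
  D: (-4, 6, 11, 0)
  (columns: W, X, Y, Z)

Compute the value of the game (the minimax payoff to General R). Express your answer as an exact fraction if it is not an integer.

42/17

Row minima: U → 0, D → -4; maximin = 0.
Column maxima: W → 7, X → 6, Y → 11, Z → 10; minimax = 6.
0 ≠ 6, so there is no saddle point; optimal play is mixed.
Y is strictly dominated by X (it gives General R strictly more in every row), so General C never plays it.
Z is strictly dominated by W (it gives General R strictly more in every row), so General C never plays it.
On the remaining 2×2 (U, D vs W, X):
Let General R play U with probability p. Expected payoff against W: 7p + (-4)(1−p) = 11p − 4; against X: 0p + 6(1−p) = −6p + 6.
Setting these equal: 11p − 4 = −6p + 6 ⇒ 17p = 10 ⇒ p = 10/17, and the value is (11)·(10/17) − 4 = 42/17.
For General C: with q = P(W), equating U's and D's payoffs gives 7q = −10q + 6 ⇒ q = 6/17.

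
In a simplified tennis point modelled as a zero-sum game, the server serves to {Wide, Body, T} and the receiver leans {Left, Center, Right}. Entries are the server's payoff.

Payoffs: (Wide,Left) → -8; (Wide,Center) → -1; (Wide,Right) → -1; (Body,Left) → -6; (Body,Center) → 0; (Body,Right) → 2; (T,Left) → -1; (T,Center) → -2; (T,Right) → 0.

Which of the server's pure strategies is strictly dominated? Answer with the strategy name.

Wide

Body gives a strictly higher payoff than Wide against every column: -6 > -8, 0 > -1, 2 > -1.
So Wide is strictly dominated and the server never plays it.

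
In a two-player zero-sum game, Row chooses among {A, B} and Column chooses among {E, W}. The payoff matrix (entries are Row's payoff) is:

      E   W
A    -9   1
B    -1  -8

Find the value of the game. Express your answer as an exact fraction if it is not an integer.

Row minima: A → -9, B → -8; maximin = -8.
Column maxima: E → -1, W → 1; minimax = -1.
-8 ≠ -1, so there is no saddle point; optimal play is mixed.
Let Row play A with probability p. Expected payoff against E: (-9)p + (-1)(1−p) = −8p − 1; against W: 1p + (-8)(1−p) = 9p − 8.
Setting these equal: −8p − 1 = 9p − 8 ⇒ −17p = -7 ⇒ p = 7/17, and the value is (-8)·(7/17) − 1 = -73/17.
For Column: with q = P(E), equating A's and B's payoffs gives −10q + 1 = 7q − 8 ⇒ q = 9/17.

-73/17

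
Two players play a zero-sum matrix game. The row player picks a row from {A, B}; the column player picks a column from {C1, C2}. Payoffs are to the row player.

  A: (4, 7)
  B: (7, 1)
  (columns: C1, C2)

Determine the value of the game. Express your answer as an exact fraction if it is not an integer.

5

Row minima: A → 4, B → 1; maximin = 4.
Column maxima: C1 → 7, C2 → 7; minimax = 7.
4 ≠ 7, so there is no saddle point; optimal play is mixed.
Let the row player play A with probability p. Expected payoff against C1: 4p + 7(1−p) = −3p + 7; against C2: 7p + 1(1−p) = 6p + 1.
Setting these equal: −3p + 7 = 6p + 1 ⇒ −9p = -6 ⇒ p = 2/3, and the value is (-3)·(2/3) + 7 = 5.
For the column player: with q = P(C1), equating A's and B's payoffs gives −3q + 7 = 6q + 1 ⇒ q = 2/3.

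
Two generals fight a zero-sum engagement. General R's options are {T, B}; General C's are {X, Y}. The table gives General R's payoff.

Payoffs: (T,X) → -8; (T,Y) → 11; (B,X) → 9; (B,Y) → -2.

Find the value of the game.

83/30

Row minima: T → -8, B → -2; maximin = -2.
Column maxima: X → 9, Y → 11; minimax = 9.
-2 ≠ 9, so there is no saddle point; optimal play is mixed.
Let General R play T with probability p. Expected payoff against X: (-8)p + 9(1−p) = −17p + 9; against Y: 11p + (-2)(1−p) = 13p − 2.
Setting these equal: −17p + 9 = 13p − 2 ⇒ −30p = -11 ⇒ p = 11/30, and the value is (-17)·(11/30) + 9 = 83/30.
For General C: with q = P(X), equating T's and B's payoffs gives −19q + 11 = 11q − 2 ⇒ q = 13/30.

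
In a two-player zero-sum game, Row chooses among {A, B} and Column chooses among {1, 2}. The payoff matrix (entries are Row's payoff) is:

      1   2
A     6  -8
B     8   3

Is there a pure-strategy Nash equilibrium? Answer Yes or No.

Row minima: A → -8, B → 3; maximin = 3.
Column maxima: 1 → 8, 2 → 3; minimax = 3.
maximin = minimax = 3, so a saddle point exists.

Yes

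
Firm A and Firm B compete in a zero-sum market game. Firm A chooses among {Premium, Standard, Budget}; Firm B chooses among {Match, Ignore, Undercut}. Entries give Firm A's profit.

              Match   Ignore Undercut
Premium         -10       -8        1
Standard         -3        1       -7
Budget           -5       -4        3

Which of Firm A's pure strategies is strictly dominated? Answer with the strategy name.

Budget gives a strictly higher payoff than Premium against every column: -5 > -10, -4 > -8, 3 > 1.
So Premium is strictly dominated and Firm A never plays it.

Premium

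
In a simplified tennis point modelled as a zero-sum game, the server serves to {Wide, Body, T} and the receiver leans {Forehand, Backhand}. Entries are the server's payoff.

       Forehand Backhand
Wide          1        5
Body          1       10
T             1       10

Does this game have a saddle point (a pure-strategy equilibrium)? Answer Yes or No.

Row minima: Wide → 1, Body → 1, T → 1; maximin = 1.
Column maxima: Forehand → 1, Backhand → 10; minimax = 1.
maximin = minimax = 1, so a saddle point exists.

Yes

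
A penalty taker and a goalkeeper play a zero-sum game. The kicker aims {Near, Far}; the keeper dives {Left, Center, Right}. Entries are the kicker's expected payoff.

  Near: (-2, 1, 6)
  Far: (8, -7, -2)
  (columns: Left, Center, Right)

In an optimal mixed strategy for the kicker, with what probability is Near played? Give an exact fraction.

5/6

Row minima: Near → -2, Far → -7; maximin = -2.
Column maxima: Left → 8, Center → 1, Right → 6; minimax = 1.
-2 ≠ 1, so there is no saddle point; optimal play is mixed.
Right is strictly dominated by Center (it gives the kicker strictly more in every row), so the keeper never plays it.
On the remaining 2×2 (Near, Far vs Left, Center):
Let the kicker play Near with probability p. Expected payoff against Left: (-2)p + 8(1−p) = −10p + 8; against Center: 1p + (-7)(1−p) = 8p − 7.
Setting these equal: −10p + 8 = 8p − 7 ⇒ −18p = -15 ⇒ p = 5/6, and the value is (-10)·(5/6) + 8 = -1/3.
For the keeper: with q = P(Left), equating Near's and Far's payoffs gives −3q + 1 = 15q − 7 ⇒ q = 4/9.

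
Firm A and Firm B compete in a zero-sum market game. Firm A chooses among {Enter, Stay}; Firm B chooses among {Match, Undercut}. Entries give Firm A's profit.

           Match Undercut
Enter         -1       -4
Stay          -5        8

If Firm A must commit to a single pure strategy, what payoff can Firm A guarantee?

-4

Row minima: Enter → -4, Stay → -5.
The best of these is -4.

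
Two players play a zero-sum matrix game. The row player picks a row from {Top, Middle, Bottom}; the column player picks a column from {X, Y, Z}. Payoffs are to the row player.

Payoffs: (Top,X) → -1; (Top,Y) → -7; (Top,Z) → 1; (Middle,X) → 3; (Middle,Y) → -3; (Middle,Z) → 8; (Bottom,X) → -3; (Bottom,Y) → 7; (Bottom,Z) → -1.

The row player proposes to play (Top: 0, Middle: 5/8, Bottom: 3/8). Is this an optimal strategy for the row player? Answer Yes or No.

Yes

Against X this mix gives (5/8)·3 + (3/8)·(-3) = 3/4.
Against Y this mix gives (5/8)·(-3) + (3/8)·7 = 3/4.
Against Z this mix gives (5/8)·8 + (3/8)·(-1) = 37/8.
All of the column player's active replies (X, Y) yield 3/4, and no column does worse for the row player. The mix makes the column player indifferent and guarantees 3/4, so it is optimal.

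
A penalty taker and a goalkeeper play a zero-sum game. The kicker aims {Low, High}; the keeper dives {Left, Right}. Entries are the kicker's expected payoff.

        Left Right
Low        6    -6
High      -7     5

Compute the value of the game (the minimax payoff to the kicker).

-1/2

Row minima: Low → -6, High → -7; maximin = -6.
Column maxima: Left → 6, Right → 5; minimax = 5.
-6 ≠ 5, so there is no saddle point; optimal play is mixed.
Let the kicker play Low with probability p. Expected payoff against Left: 6p + (-7)(1−p) = 13p − 7; against Right: (-6)p + 5(1−p) = −11p + 5.
Setting these equal: 13p − 7 = −11p + 5 ⇒ 24p = 12 ⇒ p = 1/2, and the value is (13)·(1/2) − 7 = -1/2.
For the keeper: with q = P(Left), equating Low's and High's payoffs gives 12q − 6 = −12q + 5 ⇒ q = 11/24.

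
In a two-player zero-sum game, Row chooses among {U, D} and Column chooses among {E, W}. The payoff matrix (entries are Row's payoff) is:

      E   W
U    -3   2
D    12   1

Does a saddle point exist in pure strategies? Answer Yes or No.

No

Row minima: U → -3, D → 1; maximin = 1.
Column maxima: E → 12, W → 2; minimax = 2.
1 ≠ 2, so no pure-strategy equilibrium exists.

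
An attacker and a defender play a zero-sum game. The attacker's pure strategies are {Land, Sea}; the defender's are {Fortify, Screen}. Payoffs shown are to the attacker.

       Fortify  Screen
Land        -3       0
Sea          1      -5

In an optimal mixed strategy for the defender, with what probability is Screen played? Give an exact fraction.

Row minima: Land → -3, Sea → -5; maximin = -3.
Column maxima: Fortify → 1, Screen → 0; minimax = 0.
-3 ≠ 0, so there is no saddle point; optimal play is mixed.
Let the attacker play Land with probability p. Expected payoff against Fortify: (-3)p + 1(1−p) = −4p + 1; against Screen: 0p + (-5)(1−p) = 5p − 5.
Setting these equal: −4p + 1 = 5p − 5 ⇒ −9p = -6 ⇒ p = 2/3, and the value is (-4)·(2/3) + 1 = -5/3.
For the defender: with q = P(Fortify), equating Land's and Sea's payoffs gives −3q = 6q − 5 ⇒ q = 5/9.

4/9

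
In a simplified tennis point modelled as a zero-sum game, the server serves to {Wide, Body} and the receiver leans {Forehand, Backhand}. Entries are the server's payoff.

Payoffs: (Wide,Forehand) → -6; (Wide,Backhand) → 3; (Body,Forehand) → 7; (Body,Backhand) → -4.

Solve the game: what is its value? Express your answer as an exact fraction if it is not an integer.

Row minima: Wide → -6, Body → -4; maximin = -4.
Column maxima: Forehand → 7, Backhand → 3; minimax = 3.
-4 ≠ 3, so there is no saddle point; optimal play is mixed.
Let the server play Wide with probability p. Expected payoff against Forehand: (-6)p + 7(1−p) = −13p + 7; against Backhand: 3p + (-4)(1−p) = 7p − 4.
Setting these equal: −13p + 7 = 7p − 4 ⇒ −20p = -11 ⇒ p = 11/20, and the value is (-13)·(11/20) + 7 = -3/20.
For the receiver: with q = P(Forehand), equating Wide's and Body's payoffs gives −9q + 3 = 11q − 4 ⇒ q = 7/20.

-3/20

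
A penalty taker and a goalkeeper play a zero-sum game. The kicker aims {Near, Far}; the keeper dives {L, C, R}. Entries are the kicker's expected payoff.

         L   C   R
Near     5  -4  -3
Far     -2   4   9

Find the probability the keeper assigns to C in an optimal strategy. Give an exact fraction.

Row minima: Near → -4, Far → -2; maximin = -2.
Column maxima: L → 5, C → 4, R → 9; minimax = 4.
-2 ≠ 4, so there is no saddle point; optimal play is mixed.
R is strictly dominated by C (it gives the kicker strictly more in every row), so the keeper never plays it.
On the remaining 2×2 (Near, Far vs L, C):
Let the kicker play Near with probability p. Expected payoff against L: 5p + (-2)(1−p) = 7p − 2; against C: (-4)p + 4(1−p) = −8p + 4.
Setting these equal: 7p − 2 = −8p + 4 ⇒ 15p = 6 ⇒ p = 2/5, and the value is (7)·(2/5) − 2 = 4/5.
For the keeper: with q = P(L), equating Near's and Far's payoffs gives 9q − 4 = −6q + 4 ⇒ q = 8/15.

7/15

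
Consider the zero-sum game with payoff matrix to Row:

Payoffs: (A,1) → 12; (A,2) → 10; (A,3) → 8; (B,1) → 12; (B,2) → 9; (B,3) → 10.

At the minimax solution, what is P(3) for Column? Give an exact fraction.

1/3

Row minima: A → 8, B → 9; maximin = 9.
Column maxima: 1 → 12, 2 → 10, 3 → 10; minimax = 10.
9 ≠ 10, so there is no saddle point; optimal play is mixed.
1 is strictly dominated by 2 (it gives Row strictly more in every row), so Column never plays it.
On the remaining 2×2 (A, B vs 2, 3):
Let Row play A with probability p. Expected payoff against 2: 10p + 9(1−p) = p + 9; against 3: 8p + 10(1−p) = −2p + 10.
Setting these equal: p + 9 = −2p + 10 ⇒ 3p = 1 ⇒ p = 1/3, and the value is (1)·(1/3) + 9 = 28/3.
For Column: with q = P(2), equating A's and B's payoffs gives 2q + 8 = −q + 10 ⇒ q = 2/3.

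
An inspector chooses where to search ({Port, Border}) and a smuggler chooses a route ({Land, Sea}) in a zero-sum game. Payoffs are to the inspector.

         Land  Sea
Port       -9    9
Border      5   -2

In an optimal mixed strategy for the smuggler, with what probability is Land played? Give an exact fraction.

Row minima: Port → -9, Border → -2; maximin = -2.
Column maxima: Land → 5, Sea → 9; minimax = 5.
-2 ≠ 5, so there is no saddle point; optimal play is mixed.
Let the inspector play Port with probability p. Expected payoff against Land: (-9)p + 5(1−p) = −14p + 5; against Sea: 9p + (-2)(1−p) = 11p − 2.
Setting these equal: −14p + 5 = 11p − 2 ⇒ −25p = -7 ⇒ p = 7/25, and the value is (-14)·(7/25) + 5 = 27/25.
For the smuggler: with q = P(Land), equating Port's and Border's payoffs gives −18q + 9 = 7q − 2 ⇒ q = 11/25.

11/25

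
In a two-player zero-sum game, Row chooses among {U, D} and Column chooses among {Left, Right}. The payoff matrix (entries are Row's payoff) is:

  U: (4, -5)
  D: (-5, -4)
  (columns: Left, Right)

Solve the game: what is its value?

Row minima: U → -5, D → -5; maximin = -5.
Column maxima: Left → 4, Right → -4; minimax = -4.
-5 ≠ -4, so there is no saddle point; optimal play is mixed.
Let Row play U with probability p. Expected payoff against Left: 4p + (-5)(1−p) = 9p − 5; against Right: (-5)p + (-4)(1−p) = −p − 4.
Setting these equal: 9p − 5 = −p − 4 ⇒ 10p = 1 ⇒ p = 1/10, and the value is (9)·(1/10) − 5 = -41/10.
For Column: with q = P(Left), equating U's and D's payoffs gives 9q − 5 = −q − 4 ⇒ q = 1/10.

-41/10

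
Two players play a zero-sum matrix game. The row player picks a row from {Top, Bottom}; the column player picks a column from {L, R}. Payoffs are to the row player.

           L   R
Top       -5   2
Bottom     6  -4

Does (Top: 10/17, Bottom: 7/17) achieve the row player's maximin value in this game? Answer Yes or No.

Against L this mix gives (10/17)·(-5) + (7/17)·6 = -8/17.
Against R this mix gives (10/17)·2 + (7/17)·(-4) = -8/17.
All of the column player's active replies (L, R) yield -8/17, and no column does worse for the row player. The mix makes the column player indifferent and guarantees -8/17, so it is optimal.

Yes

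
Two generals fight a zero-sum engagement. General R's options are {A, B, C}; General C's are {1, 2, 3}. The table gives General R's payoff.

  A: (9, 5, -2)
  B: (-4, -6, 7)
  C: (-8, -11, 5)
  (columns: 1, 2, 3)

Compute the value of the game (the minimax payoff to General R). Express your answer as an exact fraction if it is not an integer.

23/20

Row minima: A → -2, B → -6, C → -11; maximin = -2.
Column maxima: 1 → 9, 2 → 5, 3 → 7; minimax = 5.
-2 ≠ 5, so there is no saddle point; optimal play is mixed.
C is strictly dominated by B, so General R never plays it.
1 is strictly dominated by 2 (it gives General R strictly more in every row), so General C never plays it.
On the remaining 2×2 (A, B vs 2, 3):
Let General R play A with probability p. Expected payoff against 2: 5p + (-6)(1−p) = 11p − 6; against 3: (-2)p + 7(1−p) = −9p + 7.
Setting these equal: 11p − 6 = −9p + 7 ⇒ 20p = 13 ⇒ p = 13/20, and the value is (11)·(13/20) − 6 = 23/20.
For General C: with q = P(2), equating A's and B's payoffs gives 7q − 2 = −13q + 7 ⇒ q = 9/20.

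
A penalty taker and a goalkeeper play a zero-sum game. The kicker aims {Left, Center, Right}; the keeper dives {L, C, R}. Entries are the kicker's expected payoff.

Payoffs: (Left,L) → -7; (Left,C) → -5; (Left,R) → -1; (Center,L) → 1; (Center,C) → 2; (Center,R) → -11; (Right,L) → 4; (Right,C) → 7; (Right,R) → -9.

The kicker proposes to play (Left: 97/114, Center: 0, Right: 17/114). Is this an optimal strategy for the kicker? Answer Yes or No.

Against L this mix gives (97/114)·(-7) + (17/114)·4 = -611/114.
Against C this mix gives (97/114)·(-5) + (17/114)·7 = -61/19.
Against R this mix gives (97/114)·(-1) + (17/114)·(-9) = -125/57.
The keeper will play L, holding the kicker to -611/114. Shifting weight toward the row that does better against L would raise this floor (the equalizing mix achieves -67/19 against both L and R), so the proposed strategy is not optimal.

No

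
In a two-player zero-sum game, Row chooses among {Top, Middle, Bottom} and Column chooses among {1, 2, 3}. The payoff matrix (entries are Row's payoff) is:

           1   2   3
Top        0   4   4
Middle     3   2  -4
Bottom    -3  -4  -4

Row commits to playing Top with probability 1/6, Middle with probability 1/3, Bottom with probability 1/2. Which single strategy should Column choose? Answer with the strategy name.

3

If Column plays 1, Row's expected payoff is (1/6)·0 + (1/3)·3 + (1/2)·(-3) = -1/2.
If Column plays 2, Row's expected payoff is (1/6)·4 + (1/3)·2 + (1/2)·(-4) = -2/3.
If Column plays 3, Row's expected payoff is (1/6)·4 + (1/3)·(-4) + (1/2)·(-4) = -8/3.
Column minimizes Row's payoff; the smallest is -8/3, so the best response is 3.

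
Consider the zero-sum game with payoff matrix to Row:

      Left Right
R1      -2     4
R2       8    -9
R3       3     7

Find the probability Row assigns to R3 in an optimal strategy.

17/21

Row minima: R1 → -2, R2 → -9, R3 → 3; maximin = 3.
Column maxima: Left → 8, Right → 7; minimax = 7.
3 ≠ 7, so there is no saddle point; optimal play is mixed.
R1 is strictly dominated by R3, so Row never plays it.
On the remaining 2×2 (R2, R3 vs Left, Right):
Let Row play R2 with probability p. Expected payoff against Left: 8p + 3(1−p) = 5p + 3; against Right: (-9)p + 7(1−p) = −16p + 7.
Setting these equal: 5p + 3 = −16p + 7 ⇒ 21p = 4 ⇒ p = 4/21, and the value is (5)·(4/21) + 3 = 83/21.
For Column: with q = P(Left), equating R2's and R3's payoffs gives 17q − 9 = −4q + 7 ⇒ q = 16/21.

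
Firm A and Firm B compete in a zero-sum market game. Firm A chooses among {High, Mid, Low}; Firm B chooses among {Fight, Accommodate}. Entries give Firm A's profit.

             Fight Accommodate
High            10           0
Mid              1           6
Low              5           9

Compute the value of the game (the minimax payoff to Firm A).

45/7

Row minima: High → 0, Mid → 1, Low → 5; maximin = 5.
Column maxima: Fight → 10, Accommodate → 9; minimax = 9.
5 ≠ 9, so there is no saddle point; optimal play is mixed.
Mid is strictly dominated by Low, so Firm A never plays it.
On the remaining 2×2 (High, Low vs Fight, Accommodate):
Let Firm A play High with probability p. Expected payoff against Fight: 10p + 5(1−p) = 5p + 5; against Accommodate: 0p + 9(1−p) = −9p + 9.
Setting these equal: 5p + 5 = −9p + 9 ⇒ 14p = 4 ⇒ p = 2/7, and the value is (5)·(2/7) + 5 = 45/7.
For Firm B: with q = P(Fight), equating High's and Low's payoffs gives 10q = −4q + 9 ⇒ q = 9/14.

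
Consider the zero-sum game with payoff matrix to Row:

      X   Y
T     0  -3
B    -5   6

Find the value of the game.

Row minima: T → -3, B → -5; maximin = -3.
Column maxima: X → 0, Y → 6; minimax = 0.
-3 ≠ 0, so there is no saddle point; optimal play is mixed.
Let Row play T with probability p. Expected payoff against X: 0p + (-5)(1−p) = 5p − 5; against Y: (-3)p + 6(1−p) = −9p + 6.
Setting these equal: 5p − 5 = −9p + 6 ⇒ 14p = 11 ⇒ p = 11/14, and the value is (5)·(11/14) − 5 = -15/14.
For Column: with q = P(X), equating T's and B's payoffs gives 3q − 3 = −11q + 6 ⇒ q = 9/14.

-15/14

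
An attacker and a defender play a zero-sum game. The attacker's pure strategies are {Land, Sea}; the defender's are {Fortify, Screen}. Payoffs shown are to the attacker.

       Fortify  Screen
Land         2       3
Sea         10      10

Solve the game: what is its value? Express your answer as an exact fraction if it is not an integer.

Row minima: Land → 2, Sea → 10; maximin = 10.
Column maxima: Fortify → 10, Screen → 10; minimax = 10.
Since maximin = minimax = 10, there is a saddle point and the value is 10.

10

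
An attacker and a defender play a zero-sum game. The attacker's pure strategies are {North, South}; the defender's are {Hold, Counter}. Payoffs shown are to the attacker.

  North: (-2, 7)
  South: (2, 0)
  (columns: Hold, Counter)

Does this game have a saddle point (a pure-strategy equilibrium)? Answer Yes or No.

Row minima: North → -2, South → 0; maximin = 0.
Column maxima: Hold → 2, Counter → 7; minimax = 2.
0 ≠ 2, so no pure-strategy equilibrium exists.

No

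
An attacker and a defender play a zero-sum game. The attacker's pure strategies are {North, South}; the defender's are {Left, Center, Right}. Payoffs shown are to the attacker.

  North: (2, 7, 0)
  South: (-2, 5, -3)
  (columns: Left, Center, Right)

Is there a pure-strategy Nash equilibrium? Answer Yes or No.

Row minima: North → 0, South → -3; maximin = 0.
Column maxima: Left → 2, Center → 7, Right → 0; minimax = 0.
maximin = minimax = 0, so a saddle point exists.

Yes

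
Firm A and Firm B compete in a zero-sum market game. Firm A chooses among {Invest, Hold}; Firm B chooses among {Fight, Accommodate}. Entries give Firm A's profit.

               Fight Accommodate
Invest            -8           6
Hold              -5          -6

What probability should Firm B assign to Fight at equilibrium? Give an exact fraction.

Row minima: Invest → -8, Hold → -6; maximin = -6.
Column maxima: Fight → -5, Accommodate → 6; minimax = -5.
-6 ≠ -5, so there is no saddle point; optimal play is mixed.
Let Firm A play Invest with probability p. Expected payoff against Fight: (-8)p + (-5)(1−p) = −3p − 5; against Accommodate: 6p + (-6)(1−p) = 12p − 6.
Setting these equal: −3p − 5 = 12p − 6 ⇒ −15p = -1 ⇒ p = 1/15, and the value is (-3)·(1/15) − 5 = -26/5.
For Firm B: with q = P(Fight), equating Invest's and Hold's payoffs gives −14q + 6 = q − 6 ⇒ q = 4/5.

4/5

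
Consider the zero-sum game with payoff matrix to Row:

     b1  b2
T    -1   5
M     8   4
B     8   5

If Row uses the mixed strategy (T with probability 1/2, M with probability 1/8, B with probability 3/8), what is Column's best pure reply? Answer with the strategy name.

If Column plays b1, Row's expected payoff is (1/2)·(-1) + (1/8)·8 + (3/8)·8 = 7/2.
If Column plays b2, Row's expected payoff is (1/2)·5 + (1/8)·4 + (3/8)·5 = 39/8.
Column minimizes Row's payoff; the smallest is 7/2, so the best response is b1.

b1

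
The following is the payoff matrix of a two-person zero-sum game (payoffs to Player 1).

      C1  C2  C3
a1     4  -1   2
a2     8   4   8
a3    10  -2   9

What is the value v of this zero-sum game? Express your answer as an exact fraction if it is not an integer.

Row minima: a1 → -1, a2 → 4, a3 → -2; maximin = 4.
Column maxima: C1 → 10, C2 → 4, C3 → 9; minimax = 4.
Since maximin = minimax = 4, there is a saddle point and the value is 4.

4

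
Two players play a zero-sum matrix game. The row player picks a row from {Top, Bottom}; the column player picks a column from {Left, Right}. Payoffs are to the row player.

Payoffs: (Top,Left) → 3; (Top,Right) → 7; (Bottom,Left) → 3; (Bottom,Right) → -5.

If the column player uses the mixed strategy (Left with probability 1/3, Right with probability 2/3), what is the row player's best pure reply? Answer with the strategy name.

Top

Expected payoff of Top: (1/3)·3 + (2/3)·7 = 17/3.
Expected payoff of Bottom: (1/3)·3 + (2/3)·(-5) = -7/3.
The largest is 17/3, so the row player's best response is Top.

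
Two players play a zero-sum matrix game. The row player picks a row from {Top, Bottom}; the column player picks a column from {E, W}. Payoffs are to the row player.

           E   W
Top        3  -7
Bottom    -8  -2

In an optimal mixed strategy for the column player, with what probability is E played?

5/16

Row minima: Top → -7, Bottom → -8; maximin = -7.
Column maxima: E → 3, W → -2; minimax = -2.
-7 ≠ -2, so there is no saddle point; optimal play is mixed.
Let the row player play Top with probability p. Expected payoff against E: 3p + (-8)(1−p) = 11p − 8; against W: (-7)p + (-2)(1−p) = −5p − 2.
Setting these equal: 11p − 8 = −5p − 2 ⇒ 16p = 6 ⇒ p = 3/8, and the value is (11)·(3/8) − 8 = -31/8.
For the column player: with q = P(E), equating Top's and Bottom's payoffs gives 10q − 7 = −6q − 2 ⇒ q = 5/16.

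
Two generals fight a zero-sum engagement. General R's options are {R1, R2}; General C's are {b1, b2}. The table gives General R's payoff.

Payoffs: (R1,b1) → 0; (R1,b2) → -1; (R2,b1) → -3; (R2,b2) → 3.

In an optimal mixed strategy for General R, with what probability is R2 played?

Row minima: R1 → -1, R2 → -3; maximin = -1.
Column maxima: b1 → 0, b2 → 3; minimax = 0.
-1 ≠ 0, so there is no saddle point; optimal play is mixed.
Let General R play R1 with probability p. Expected payoff against b1: 0p + (-3)(1−p) = 3p − 3; against b2: (-1)p + 3(1−p) = −4p + 3.
Setting these equal: 3p − 3 = −4p + 3 ⇒ 7p = 6 ⇒ p = 6/7, and the value is (3)·(6/7) − 3 = -3/7.
For General C: with q = P(b1), equating R1's and R2's payoffs gives q − 1 = −6q + 3 ⇒ q = 4/7.

1/7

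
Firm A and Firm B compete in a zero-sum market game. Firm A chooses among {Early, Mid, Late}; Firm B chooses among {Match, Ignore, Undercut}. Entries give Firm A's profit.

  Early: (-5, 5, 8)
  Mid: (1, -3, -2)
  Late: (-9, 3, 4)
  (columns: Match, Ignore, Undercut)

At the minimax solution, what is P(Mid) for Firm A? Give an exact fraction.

5/7

Row minima: Early → -5, Mid → -3, Late → -9; maximin = -3.
Column maxima: Match → 1, Ignore → 5, Undercut → 8; minimax = 1.
-3 ≠ 1, so there is no saddle point; optimal play is mixed.
Late is strictly dominated by Early, so Firm A never plays it.
Undercut is strictly dominated by Ignore (it gives Firm A strictly more in every row), so Firm B never plays it.
On the remaining 2×2 (Early, Mid vs Match, Ignore):
Let Firm A play Early with probability p. Expected payoff against Match: (-5)p + 1(1−p) = −6p + 1; against Ignore: 5p + (-3)(1−p) = 8p − 3.
Setting these equal: −6p + 1 = 8p − 3 ⇒ −14p = -4 ⇒ p = 2/7, and the value is (-6)·(2/7) + 1 = -5/7.
For Firm B: with q = P(Match), equating Early's and Mid's payoffs gives −10q + 5 = 4q − 3 ⇒ q = 4/7.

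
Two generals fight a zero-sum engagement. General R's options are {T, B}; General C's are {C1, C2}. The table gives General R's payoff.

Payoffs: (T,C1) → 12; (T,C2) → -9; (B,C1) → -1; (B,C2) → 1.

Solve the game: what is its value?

Row minima: T → -9, B → -1; maximin = -1.
Column maxima: C1 → 12, C2 → 1; minimax = 1.
-1 ≠ 1, so there is no saddle point; optimal play is mixed.
Let General R play T with probability p. Expected payoff against C1: 12p + (-1)(1−p) = 13p − 1; against C2: (-9)p + 1(1−p) = −10p + 1.
Setting these equal: 13p − 1 = −10p + 1 ⇒ 23p = 2 ⇒ p = 2/23, and the value is (13)·(2/23) − 1 = 3/23.
For General C: with q = P(C1), equating T's and B's payoffs gives 21q − 9 = −2q + 1 ⇒ q = 10/23.

3/23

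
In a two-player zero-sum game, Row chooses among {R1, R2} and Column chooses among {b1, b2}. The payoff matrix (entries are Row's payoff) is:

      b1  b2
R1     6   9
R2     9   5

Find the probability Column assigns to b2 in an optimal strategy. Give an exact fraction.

3/7

Row minima: R1 → 6, R2 → 5; maximin = 6.
Column maxima: b1 → 9, b2 → 9; minimax = 9.
6 ≠ 9, so there is no saddle point; optimal play is mixed.
Let Row play R1 with probability p. Expected payoff against b1: 6p + 9(1−p) = −3p + 9; against b2: 9p + 5(1−p) = 4p + 5.
Setting these equal: −3p + 9 = 4p + 5 ⇒ −7p = -4 ⇒ p = 4/7, and the value is (-3)·(4/7) + 9 = 51/7.
For Column: with q = P(b1), equating R1's and R2's payoffs gives −3q + 9 = 4q + 5 ⇒ q = 4/7.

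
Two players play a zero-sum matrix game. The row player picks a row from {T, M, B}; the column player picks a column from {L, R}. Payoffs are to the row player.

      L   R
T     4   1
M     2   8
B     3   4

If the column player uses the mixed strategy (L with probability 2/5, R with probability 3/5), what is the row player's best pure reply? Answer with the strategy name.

M

Expected payoff of T: (2/5)·4 + (3/5)·1 = 11/5.
Expected payoff of M: (2/5)·2 + (3/5)·8 = 28/5.
Expected payoff of B: (2/5)·3 + (3/5)·4 = 18/5.
The largest is 28/5, so the row player's best response is M.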